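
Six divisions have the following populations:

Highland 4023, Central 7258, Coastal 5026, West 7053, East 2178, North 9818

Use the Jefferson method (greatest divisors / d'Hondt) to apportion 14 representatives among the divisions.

Standard divisor 35356/14 ≈ 2525.429; standard quotas: Highland 1.593, Central 2.874, Coastal 1.990, West 2.793, East 0.862, North 3.888.
Rounding down gives 1, 2, 1, 2, 0, 3 = 9 seats, so the divisor must be adjusted.
With modified divisor 2100: modified quotas Highland 1.916, Central 3.456, Coastal 2.393, West 3.359, East 1.037, North 4.675.
Rounding down: Highland 1, Central 3, Coastal 2, West 3, East 1, North 4 (total 14).

Highland: 1; Central: 3; Coastal: 2; West: 3; East: 1; North: 4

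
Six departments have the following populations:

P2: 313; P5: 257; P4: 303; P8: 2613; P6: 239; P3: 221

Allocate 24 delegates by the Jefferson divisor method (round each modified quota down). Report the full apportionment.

P2 2, P5 1, P4 2, P8 17, P6 1, P3 1

Standard divisor 3946/24 ≈ 164.417; standard quotas: P2 1.904, P5 1.563, P4 1.843, P8 15.893, P6 1.454, P3 1.344.
Rounding down gives 1, 1, 1, 15, 1, 1 = 20 seats, so the divisor must be adjusted.
With modified divisor 150: modified quotas P2 2.087, P5 1.713, P4 2.020, P8 17.420, P6 1.593, P3 1.473.
Rounding down: P2 2, P5 1, P4 2, P8 17, P6 1, P3 1 (total 24).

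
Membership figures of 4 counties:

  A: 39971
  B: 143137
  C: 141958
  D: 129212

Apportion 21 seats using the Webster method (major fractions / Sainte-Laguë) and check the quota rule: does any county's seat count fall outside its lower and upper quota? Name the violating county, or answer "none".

none

Standard quotas: A 1.848, B 6.617, C 6.562, D 5.973.
Webster allocation: A 2, B 7, C 6, D 6.
Every allocation lies between the lower and upper quota.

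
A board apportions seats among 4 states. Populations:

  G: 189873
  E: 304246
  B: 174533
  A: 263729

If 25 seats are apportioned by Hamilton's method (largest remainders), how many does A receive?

Standard divisor: 932381 ÷ 25 ≈ 37295.24.
Standard quotas: G 5.0911, E 8.1578, B 4.6798, A 7.0714.
Lower quotas: G 5, E 8, B 4, A 7 (sum 24, leaving 1 seat).
Remainders in descending order: B 0.6798, E 0.1578, G 0.0911, A 0.0714.
Largest remainder: B receives the extra seat.
A receives 7.

7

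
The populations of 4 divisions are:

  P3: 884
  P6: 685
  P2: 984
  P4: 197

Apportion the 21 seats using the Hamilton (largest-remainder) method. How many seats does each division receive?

The standard divisor is 2750/21 ≈ 130.952.
Standard quotas: P3 6.751, P6 5.231, P2 7.514, P4 1.504.
Lower quotas: P3 6, P6 5, P2 7, P4 1 (sum 19, leaving 2 seats).
Remainders in descending order: P3 0.751, P2 0.514, P4 0.504, P6 0.231.
Largest remainders: P3, P2 receive the extra seats.

P3: 7, P6: 5, P2: 8, P4: 1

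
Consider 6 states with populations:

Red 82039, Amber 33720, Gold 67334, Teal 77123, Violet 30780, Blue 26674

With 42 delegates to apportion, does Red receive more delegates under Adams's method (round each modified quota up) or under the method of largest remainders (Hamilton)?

Hamilton

Adams: Red 10, Amber 5, Gold 9, Teal 10, Violet 4, Blue 4.
Hamilton: Red 11, Amber 4, Gold 9, Teal 10, Violet 4, Blue 4.
Red gets 10 under Adams and 11 under Hamilton.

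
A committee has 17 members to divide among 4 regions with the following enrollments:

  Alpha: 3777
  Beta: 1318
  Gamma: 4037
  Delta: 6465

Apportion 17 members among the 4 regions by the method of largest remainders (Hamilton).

Alpha 4, Beta 2, Gamma 4, Delta 7

Total 15597; standard divisor 15597/17 ≈ 917.471.
Standard quotas: Alpha 4.1168, Beta 1.4366, Gamma 4.4001, Delta 7.0465.
Lower quotas: Alpha 4, Beta 1, Gamma 4, Delta 7 (sum 16, leaving 1 seat).
Remainders in descending order: Beta 0.4366, Gamma 0.4001, Alpha 0.1168, Delta 0.0465.
The surplus seat goes to Beta.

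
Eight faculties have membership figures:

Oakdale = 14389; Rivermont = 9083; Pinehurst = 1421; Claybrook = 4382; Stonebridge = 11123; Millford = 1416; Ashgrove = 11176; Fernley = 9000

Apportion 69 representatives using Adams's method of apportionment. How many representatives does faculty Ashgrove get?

12

Standard divisor 61990/69 ≈ 898.406; standard quotas: Oakdale 16.016, Rivermont 10.110, Pinehurst 1.582, Claybrook 4.878, Stonebridge 12.381, Millford 1.576, Ashgrove 12.440, Fernley 10.018.
Rounding up gives 17, 11, 2, 5, 13, 2, 13, 11 = 74 seats, so the divisor must be adjusted.
With modified divisor 950: modified quotas Oakdale 15.146, Rivermont 9.561, Pinehurst 1.496, Claybrook 4.613, Stonebridge 11.708, Millford 1.491, Ashgrove 11.764, Fernley 9.474.
Rounding up: Oakdale 16, Rivermont 10, Pinehurst 2, Claybrook 5, Stonebridge 12, Millford 2, Ashgrove 12, Fernley 10 (total 69).
Ashgrove receives 12.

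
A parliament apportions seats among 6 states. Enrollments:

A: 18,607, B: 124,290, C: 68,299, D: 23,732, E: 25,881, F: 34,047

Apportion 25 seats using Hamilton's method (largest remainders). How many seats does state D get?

2

Total 294856; standard divisor 294856/25 ≈ 11794.24.
Standard quotas: A 1.5776, B 10.5382, C 5.7909, D 2.0122, E 2.1944, F 2.8867.
Lower quotas: A 1, B 10, C 5, D 2, E 2, F 2 (sum 22, leaving 3 seats).
Remainders in descending order: F 0.8867, C 0.7909, A 0.5776, B 0.5382, E 0.1944, D 0.0122.
Largest remainders: F, C, A receive the extra seats.
D receives 2.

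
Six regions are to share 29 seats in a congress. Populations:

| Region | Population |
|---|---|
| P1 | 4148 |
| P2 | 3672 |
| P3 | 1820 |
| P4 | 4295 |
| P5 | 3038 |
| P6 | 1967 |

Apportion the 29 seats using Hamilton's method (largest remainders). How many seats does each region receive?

P1: 6; P2: 6; P3: 3; P4: 6; P5: 5; P6: 3

Total 18940; standard divisor 18940/29 ≈ 653.103.
Standard quotas: P1 6.351, P2 5.622, P3 2.787, P4 6.576, P5 4.652, P6 3.012.
Lower quotas: P1 6, P2 5, P3 2, P4 6, P5 4, P6 3 (sum 26, leaving 3 seats).
Remainders in descending order: P3 0.787, P5 0.652, P2 0.622, P4 0.576, P1 0.351, P6 0.012.
The surplus seats go to P3, P5, P2.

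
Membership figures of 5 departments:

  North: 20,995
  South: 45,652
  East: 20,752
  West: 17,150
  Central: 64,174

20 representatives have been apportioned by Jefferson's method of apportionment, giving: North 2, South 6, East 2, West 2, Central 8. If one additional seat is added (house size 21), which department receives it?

Priority for the next seat is population ÷ (current seats + 1).
Priorities: North 6998.333, South 6521.714, East 6917.333, West 5716.667, Central 7130.444.
Highest priority: Central.

Central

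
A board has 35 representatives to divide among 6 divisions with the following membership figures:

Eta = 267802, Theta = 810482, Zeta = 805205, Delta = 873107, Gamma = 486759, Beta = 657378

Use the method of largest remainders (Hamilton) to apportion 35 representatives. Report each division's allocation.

Total 3900733; standard divisor 3900733/35 ≈ 111449.514.
Standard quotas: Eta 2.4029, Theta 7.2722, Zeta 7.2248, Delta 7.8341, Gamma 4.3675, Beta 5.8984.
Lower quotas: Eta 2, Theta 7, Zeta 7, Delta 7, Gamma 4, Beta 5 (sum 32, leaving 3 seats).
Remainders in descending order: Beta 0.8984, Delta 0.8341, Eta 0.4029, Gamma 0.3675, Theta 0.2722, Zeta 0.2248.
The surplus seats go to Beta, Delta, Eta.

Eta=3, Theta=7, Zeta=7, Delta=8, Gamma=4, Beta=6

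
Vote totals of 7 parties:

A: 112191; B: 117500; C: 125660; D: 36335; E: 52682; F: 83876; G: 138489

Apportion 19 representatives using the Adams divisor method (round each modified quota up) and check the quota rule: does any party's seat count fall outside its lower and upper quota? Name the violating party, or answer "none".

none

Standard quotas: A 3.197, B 3.348, C 3.581, D 1.035, E 1.501, F 2.390, G 3.947.
Adams allocation: A 3, B 3, C 3, D 1, E 2, F 3, G 4.
Every allocation lies between the lower and upper quota.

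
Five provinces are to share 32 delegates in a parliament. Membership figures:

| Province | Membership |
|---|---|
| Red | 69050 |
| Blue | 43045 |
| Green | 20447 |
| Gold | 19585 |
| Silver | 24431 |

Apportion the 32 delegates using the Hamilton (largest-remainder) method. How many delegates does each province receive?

Red 12, Blue 8, Green 4, Gold 4, Silver 4

The standard divisor is 176558/32 ≈ 5517.438.
Standard quotas: Red 12.5149, Blue 7.8016, Green 3.7059, Gold 3.5497, Silver 4.4280.
Lower quotas: Red 12, Blue 7, Green 3, Gold 3, Silver 4 (sum 29, leaving 3 seats).
Remainders in descending order: Blue 0.8016, Green 0.7059, Gold 0.5497, Red 0.5149, Silver 0.4280.
Largest remainders: Blue, Green, Gold receive the extra seats.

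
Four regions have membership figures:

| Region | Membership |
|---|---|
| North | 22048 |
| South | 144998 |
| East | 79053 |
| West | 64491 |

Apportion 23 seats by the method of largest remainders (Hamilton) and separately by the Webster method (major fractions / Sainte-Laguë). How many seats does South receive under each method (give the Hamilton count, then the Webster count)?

11 and 10

Hamilton: North 1, South 11, East 6, West 5.
Webster: North 2, South 10, East 6, West 5.
South gets 11 under Hamilton and 10 under Webster.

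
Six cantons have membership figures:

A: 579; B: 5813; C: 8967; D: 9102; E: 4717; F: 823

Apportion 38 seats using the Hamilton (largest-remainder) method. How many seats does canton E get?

Total 30001; standard divisor 30001/38 ≈ 789.5.
Standard quotas: A 0.7334, B 7.3629, C 11.3578, D 11.5288, E 5.9747, F 1.0424.
Lower quotas: A 0, B 7, C 11, D 11, E 5, F 1 (sum 35, leaving 3 seats).
Remainders in descending order: E 0.9747, A 0.7334, D 0.5288, B 0.3629, C 0.3578, F 0.0424.
The surplus seats go to E, A, D.
E receives 6.

6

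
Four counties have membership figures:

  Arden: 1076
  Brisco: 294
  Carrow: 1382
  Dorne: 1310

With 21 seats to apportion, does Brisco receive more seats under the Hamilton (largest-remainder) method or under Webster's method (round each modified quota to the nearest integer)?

Webster

Hamilton: Arden 6, Brisco 1, Carrow 7, Dorne 7.
Webster: Arden 5, Brisco 2, Carrow 7, Dorne 7.
Brisco gets 1 under Hamilton and 2 under Webster.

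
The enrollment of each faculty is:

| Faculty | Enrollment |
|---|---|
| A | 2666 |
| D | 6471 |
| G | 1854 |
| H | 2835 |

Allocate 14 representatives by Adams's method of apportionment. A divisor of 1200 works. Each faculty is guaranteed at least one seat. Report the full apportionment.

A=3; D=6; G=2; H=3

With modified divisor 1200: modified quotas A 2.222, D 5.393, G 1.545, H 2.362.
Rounding up: A 3, D 6, G 2, H 3 (total 14).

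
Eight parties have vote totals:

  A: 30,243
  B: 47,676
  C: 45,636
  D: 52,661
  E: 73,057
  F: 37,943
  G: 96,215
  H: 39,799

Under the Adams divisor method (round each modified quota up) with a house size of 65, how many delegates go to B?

Standard divisor 423230/65 ≈ 6511.231; standard quotas: A 4.645, B 7.322, C 7.009, D 8.088, E 11.220, F 5.827, G 14.777, H 6.112.
Rounding up gives 5, 8, 8, 9, 12, 6, 15, 7 = 70 seats, so the divisor must be adjusted.
With modified divisor 6840: modified quotas A 4.421, B 6.970, C 6.672, D 7.699, E 10.681, F 5.547, G 14.067, H 5.819.
Rounding up: A 5, B 7, C 7, D 8, E 11, F 6, G 15, H 6 (total 65).
B receives 7.

7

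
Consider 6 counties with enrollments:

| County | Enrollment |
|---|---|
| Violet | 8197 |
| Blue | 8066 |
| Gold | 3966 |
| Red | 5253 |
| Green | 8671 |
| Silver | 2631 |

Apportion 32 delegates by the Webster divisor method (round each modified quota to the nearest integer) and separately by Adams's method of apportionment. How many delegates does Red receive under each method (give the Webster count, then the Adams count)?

5 and 4

Webster: Violet 7, Blue 7, Gold 3, Red 5, Green 8, Silver 2.
Adams: Violet 7, Blue 7, Gold 4, Red 4, Green 7, Silver 3.
Red gets 5 under Webster and 4 under Adams.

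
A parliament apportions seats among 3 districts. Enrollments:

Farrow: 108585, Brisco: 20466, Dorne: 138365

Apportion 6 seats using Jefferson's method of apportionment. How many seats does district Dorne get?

Standard divisor 267416/6 ≈ 44569.333; standard quotas: Farrow 2.436, Brisco 0.459, Dorne 3.104.
Rounding down gives 2, 0, 3 = 5 seats, so the divisor must be adjusted.
With modified divisor 35400: modified quotas Farrow 3.067, Brisco 0.578, Dorne 3.909.
Rounding down: Farrow 3, Brisco 0, Dorne 3 (total 6).
Dorne receives 3.

3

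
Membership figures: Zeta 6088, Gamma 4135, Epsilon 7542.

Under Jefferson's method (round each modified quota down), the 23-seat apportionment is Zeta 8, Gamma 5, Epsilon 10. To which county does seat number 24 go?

Priority for the next seat is population ÷ (current seats + 1).
Priorities: Zeta 676.444, Gamma 689.167, Epsilon 685.636.
Highest priority: Gamma.

Gamma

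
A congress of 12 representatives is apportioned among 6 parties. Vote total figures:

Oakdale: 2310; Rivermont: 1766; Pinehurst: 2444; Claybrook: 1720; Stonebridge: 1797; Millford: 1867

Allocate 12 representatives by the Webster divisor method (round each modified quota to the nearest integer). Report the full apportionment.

Standard divisor 11904/12 ≈ 992; standard quotas: Oakdale 2.329, Rivermont 1.780, Pinehurst 2.464, Claybrook 1.734, Stonebridge 1.811, Millford 1.882.
Rounding to the nearest integer gives Oakdale 2, Rivermont 2, Pinehurst 2, Claybrook 2, Stonebridge 2, Millford 2 — total 12, matching the house size, so no adjustment is needed.

Oakdale 2, Rivermont 2, Pinehurst 2, Claybrook 2, Stonebridge 2, Millford 2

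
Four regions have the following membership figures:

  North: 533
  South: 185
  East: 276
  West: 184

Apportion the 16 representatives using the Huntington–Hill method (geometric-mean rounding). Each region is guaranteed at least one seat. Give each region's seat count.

With divisor 75.3: modified quotas North 7.078, South 2.457, East 3.665, West 2.444.
Geometric-mean thresholds: North √(7·8)=7.483, South √(2·3)=2.449, East √(3·4)=3.464, West √(2·3)=2.449.
Each quota rounded against its threshold gives North 7, South 3, East 4, West 2 (total 16).

North 7, South 3, East 4, West 2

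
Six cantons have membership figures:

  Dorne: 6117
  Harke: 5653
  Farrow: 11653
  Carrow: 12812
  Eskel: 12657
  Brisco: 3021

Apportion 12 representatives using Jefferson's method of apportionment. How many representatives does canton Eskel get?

3

Standard divisor 51913/12 ≈ 4326.083; standard quotas: Dorne 1.414, Harke 1.307, Farrow 2.694, Carrow 2.962, Eskel 2.926, Brisco 0.698.
Rounding down gives 1, 1, 2, 2, 2, 0 = 8 seats, so the divisor must be adjusted.
With modified divisor 3184: modified quotas Dorne 1.921, Harke 1.775, Farrow 3.660, Carrow 4.024, Eskel 3.975, Brisco 0.949.
Rounding down: Dorne 1, Harke 1, Farrow 3, Carrow 4, Eskel 3, Brisco 0 (total 12).
Eskel receives 3.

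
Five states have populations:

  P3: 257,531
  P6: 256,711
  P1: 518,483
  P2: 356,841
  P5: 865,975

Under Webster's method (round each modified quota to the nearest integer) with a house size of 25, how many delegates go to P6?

3

Standard divisor 2255541/25 ≈ 90221.64; standard quotas: P3 2.854, P6 2.845, P1 5.747, P2 3.955, P5 9.598.
Rounding to the nearest integer gives 3, 3, 6, 4, 10 = 26 seats, so the divisor must be adjusted.
With modified divisor 92700: modified quotas P3 2.778, P6 2.769, P1 5.593, P2 3.849, P5 9.342.
Rounding to the nearest integer: P3 3, P6 3, P1 6, P2 4, P5 9 (total 25).
P6 receives 3.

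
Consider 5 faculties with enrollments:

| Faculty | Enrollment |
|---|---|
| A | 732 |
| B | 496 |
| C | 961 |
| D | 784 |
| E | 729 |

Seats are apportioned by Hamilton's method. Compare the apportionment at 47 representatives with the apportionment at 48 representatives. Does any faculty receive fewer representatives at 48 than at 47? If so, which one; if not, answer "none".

B

At 47 seats: A 9, B 7, C 12, D 10, E 9.
At 48 seats: A 10, B 6, C 13, D 10, E 9.
B drops from 7 to 6.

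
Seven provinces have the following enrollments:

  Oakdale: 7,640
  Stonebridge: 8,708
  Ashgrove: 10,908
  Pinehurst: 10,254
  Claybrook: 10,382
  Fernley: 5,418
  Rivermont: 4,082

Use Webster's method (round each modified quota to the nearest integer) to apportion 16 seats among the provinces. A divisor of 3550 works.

With modified divisor 3550: modified quotas Oakdale 2.152, Stonebridge 2.453, Ashgrove 3.073, Pinehurst 2.888, Claybrook 2.925, Fernley 1.526, Rivermont 1.150.
Rounding to the nearest integer: Oakdale 2, Stonebridge 2, Ashgrove 3, Pinehurst 3, Claybrook 3, Fernley 2, Rivermont 1 (total 16).

Oakdale=2; Stonebridge=2; Ashgrove=3; Pinehurst=3; Claybrook=3; Fernley=2; Rivermont=1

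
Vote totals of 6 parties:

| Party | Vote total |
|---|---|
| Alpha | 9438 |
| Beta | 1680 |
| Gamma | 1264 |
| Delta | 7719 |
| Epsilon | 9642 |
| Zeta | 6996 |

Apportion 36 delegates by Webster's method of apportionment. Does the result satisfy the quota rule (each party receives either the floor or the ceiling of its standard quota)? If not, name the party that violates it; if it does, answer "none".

Standard quotas: Alpha 9.248, Beta 1.646, Gamma 1.239, Delta 7.564, Epsilon 9.448, Zeta 6.855.
Webster allocation: Alpha 9, Beta 2, Gamma 1, Delta 8, Epsilon 9, Zeta 7.
Every allocation lies between the lower and upper quota.

none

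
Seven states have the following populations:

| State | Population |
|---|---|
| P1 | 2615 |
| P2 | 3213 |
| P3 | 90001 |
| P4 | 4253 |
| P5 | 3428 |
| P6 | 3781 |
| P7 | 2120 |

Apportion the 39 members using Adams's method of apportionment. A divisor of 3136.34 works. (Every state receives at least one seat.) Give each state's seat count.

P1 1; P2 2; P3 29; P4 2; P5 2; P6 2; P7 1

With modified divisor 3136.34: modified quotas P1 0.834, P2 1.024, P3 28.696, P4 1.356, P5 1.093, P6 1.206, P7 0.676.
Rounding up: P1 1, P2 2, P3 29, P4 2, P5 2, P6 2, P7 1 (total 39).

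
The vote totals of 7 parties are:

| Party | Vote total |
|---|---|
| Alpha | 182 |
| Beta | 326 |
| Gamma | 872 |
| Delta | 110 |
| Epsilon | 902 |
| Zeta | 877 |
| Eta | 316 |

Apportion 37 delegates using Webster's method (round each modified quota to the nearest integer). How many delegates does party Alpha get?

Standard divisor 3585/37 ≈ 96.892; standard quotas: Alpha 1.878, Beta 3.365, Gamma 9.000, Delta 1.135, Epsilon 9.309, Zeta 9.051, Eta 3.261.
Rounding to the nearest integer gives 2, 3, 9, 1, 9, 9, 3 = 36 seats, so the divisor must be adjusted.
With modified divisor 94: modified quotas Alpha 1.936, Beta 3.468, Gamma 9.277, Delta 1.170, Epsilon 9.596, Zeta 9.330, Eta 3.362.
Rounding to the nearest integer: Alpha 2, Beta 3, Gamma 9, Delta 1, Epsilon 10, Zeta 9, Eta 3 (total 37).
Alpha receives 2.

2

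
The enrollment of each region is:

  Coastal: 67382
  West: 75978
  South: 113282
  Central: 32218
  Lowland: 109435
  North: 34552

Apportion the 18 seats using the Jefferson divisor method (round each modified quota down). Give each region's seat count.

Standard divisor 432847/18 ≈ 24047.056; standard quotas: Coastal 2.802, West 3.160, South 4.711, Central 1.340, Lowland 4.551, North 1.437.
Rounding down gives 2, 3, 4, 1, 4, 1 = 15 seats, so the divisor must be adjusted.
With modified divisor 20400: modified quotas Coastal 3.303, West 3.724, South 5.553, Central 1.579, Lowland 5.364, North 1.694.
Rounding down: Coastal 3, West 3, South 5, Central 1, Lowland 5, North 1 (total 18).

Coastal: 3, West: 3, South: 5, Central: 1, Lowland: 5, North: 1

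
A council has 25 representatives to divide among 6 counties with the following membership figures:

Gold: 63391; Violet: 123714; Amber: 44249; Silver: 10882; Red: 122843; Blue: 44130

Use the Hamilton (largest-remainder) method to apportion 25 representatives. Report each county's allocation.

Gold 4, Violet 7, Amber 3, Silver 1, Red 7, Blue 3

Standard divisor: 409209 ÷ 25 ≈ 16368.36.
Standard quotas: Gold 3.8728, Violet 7.5581, Amber 2.7033, Silver 0.6648, Red 7.5049, Blue 2.6961.
Lower quotas: Gold 3, Violet 7, Amber 2, Silver 0, Red 7, Blue 2 (sum 21, leaving 4 seats).
Remainders in descending order: Gold 0.8728, Amber 0.7033, Blue 0.6961, Silver 0.6648, Violet 0.5581, Red 0.5049.
Largest remainders: Gold, Amber, Blue, Silver receive the extra seats.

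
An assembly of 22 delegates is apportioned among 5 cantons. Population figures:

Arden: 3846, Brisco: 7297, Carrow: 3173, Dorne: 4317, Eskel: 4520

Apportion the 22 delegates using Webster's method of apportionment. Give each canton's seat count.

Standard divisor 23153/22 ≈ 1052.409; standard quotas: Arden 3.654, Brisco 6.934, Carrow 3.015, Dorne 4.102, Eskel 4.295.
Rounding to the nearest integer gives Arden 4, Brisco 7, Carrow 3, Dorne 4, Eskel 4 — total 22, matching the house size, so no adjustment is needed.

Arden 4, Brisco 7, Carrow 3, Dorne 4, Eskel 4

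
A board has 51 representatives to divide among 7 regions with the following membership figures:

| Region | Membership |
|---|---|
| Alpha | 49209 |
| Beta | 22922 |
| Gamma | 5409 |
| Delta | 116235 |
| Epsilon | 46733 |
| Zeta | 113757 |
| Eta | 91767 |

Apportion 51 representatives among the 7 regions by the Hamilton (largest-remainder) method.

The standard divisor is 446032/51 ≈ 8745.725.
Standard quotas: Alpha 5.6266, Beta 2.6209, Gamma 0.6185, Delta 13.2905, Epsilon 5.3435, Zeta 13.0072, Eta 10.4928.
Lower quotas: Alpha 5, Beta 2, Gamma 0, Delta 13, Epsilon 5, Zeta 13, Eta 10 (sum 48, leaving 3 seats).
Remainders in descending order: Alpha 0.6266, Beta 0.6209, Gamma 0.6185, Eta 0.4928, Epsilon 0.3435, Delta 0.2905, Zeta 0.0072.
Largest remainders: Alpha, Beta, Gamma receive the extra seats.

Alpha 6; Beta 3; Gamma 1; Delta 13; Epsilon 5; Zeta 13; Eta 10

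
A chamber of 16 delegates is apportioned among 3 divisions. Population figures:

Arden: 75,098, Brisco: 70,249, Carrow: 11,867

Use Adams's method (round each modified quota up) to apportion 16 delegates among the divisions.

Standard divisor 157214/16 ≈ 9825.875; standard quotas: Arden 7.643, Brisco 7.149, Carrow 1.208.
Rounding up gives 8, 8, 2 = 18 seats, so the divisor must be adjusted.
With modified divisor 11200: modified quotas Arden 6.705, Brisco 6.272, Carrow 1.060.
Rounding up: Arden 7, Brisco 7, Carrow 2 (total 16).

Arden 7, Brisco 7, Carrow 2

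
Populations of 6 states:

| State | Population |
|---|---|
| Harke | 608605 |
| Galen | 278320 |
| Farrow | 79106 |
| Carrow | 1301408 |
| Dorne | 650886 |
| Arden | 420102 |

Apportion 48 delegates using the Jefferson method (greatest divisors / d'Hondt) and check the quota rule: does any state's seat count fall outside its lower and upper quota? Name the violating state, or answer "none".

Standard quotas: Harke 8.751, Galen 4.002, Farrow 1.137, Carrow 18.712, Dorne 9.358, Arden 6.040.
Jefferson allocation: Harke 9, Galen 4, Farrow 1, Carrow 19, Dorne 9, Arden 6.
Every allocation lies between the lower and upper quota.

none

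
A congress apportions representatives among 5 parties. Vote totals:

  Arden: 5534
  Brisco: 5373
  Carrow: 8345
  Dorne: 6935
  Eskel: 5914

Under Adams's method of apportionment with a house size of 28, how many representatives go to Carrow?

Standard divisor 32101/28 ≈ 1146.464; standard quotas: Arden 4.827, Brisco 4.687, Carrow 7.279, Dorne 6.049, Eskel 5.158.
Rounding up gives 5, 5, 8, 7, 6 = 31 seats, so the divisor must be adjusted.
With modified divisor 1300: modified quotas Arden 4.257, Brisco 4.133, Carrow 6.419, Dorne 5.335, Eskel 4.549.
Rounding up: Arden 5, Brisco 5, Carrow 7, Dorne 6, Eskel 5 (total 28).
Carrow receives 7.

7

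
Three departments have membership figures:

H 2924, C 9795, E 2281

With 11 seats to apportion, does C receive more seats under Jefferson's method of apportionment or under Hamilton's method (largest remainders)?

Jefferson: H 2, C 8, E 1.
Hamilton: H 2, C 7, E 2.
C gets 8 under Jefferson and 7 under Hamilton.

Jefferson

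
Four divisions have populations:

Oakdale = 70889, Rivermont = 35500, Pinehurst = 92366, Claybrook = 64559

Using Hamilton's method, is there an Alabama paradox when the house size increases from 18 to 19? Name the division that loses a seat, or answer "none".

At 18 seats: Oakdale 5, Rivermont 3, Pinehurst 6, Claybrook 4.
At 19 seats: Oakdale 5, Rivermont 2, Pinehurst 7, Claybrook 5.
Rivermont drops from 3 to 2.

Rivermont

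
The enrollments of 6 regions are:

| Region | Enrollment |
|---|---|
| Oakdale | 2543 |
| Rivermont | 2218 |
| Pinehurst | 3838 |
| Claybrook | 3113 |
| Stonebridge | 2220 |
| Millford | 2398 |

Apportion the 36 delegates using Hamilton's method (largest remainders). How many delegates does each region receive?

Oakdale 6, Rivermont 5, Pinehurst 8, Claybrook 7, Stonebridge 5, Millford 5

The standard divisor is 16330/36 ≈ 453.611.
Standard quotas: Oakdale 5.606, Rivermont 4.890, Pinehurst 8.461, Claybrook 6.863, Stonebridge 4.894, Millford 5.286.
Lower quotas: Oakdale 5, Rivermont 4, Pinehurst 8, Claybrook 6, Stonebridge 4, Millford 5 (sum 32, leaving 4 seats).
Remainders in descending order: Stonebridge 0.894, Rivermont 0.890, Claybrook 0.863, Oakdale 0.606, Pinehurst 0.461, Millford 0.286.
Largest remainders: Stonebridge, Rivermont, Claybrook, Oakdale receive the extra seats.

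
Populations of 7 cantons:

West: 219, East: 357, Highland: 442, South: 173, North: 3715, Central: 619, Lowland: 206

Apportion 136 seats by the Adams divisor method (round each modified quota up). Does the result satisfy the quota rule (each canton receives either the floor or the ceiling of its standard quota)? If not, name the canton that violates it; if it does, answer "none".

North

Standard quotas: West 5.197, East 8.472, Highland 10.489, South 4.105, North 88.159, Central 14.689, Lowland 4.889.
Adams allocation: West 6, East 9, Highland 11, South 4, North 86, Central 15, Lowland 5.
North has quota 88.159 (lower 88, upper 89) but receives 86 — outside the quota interval.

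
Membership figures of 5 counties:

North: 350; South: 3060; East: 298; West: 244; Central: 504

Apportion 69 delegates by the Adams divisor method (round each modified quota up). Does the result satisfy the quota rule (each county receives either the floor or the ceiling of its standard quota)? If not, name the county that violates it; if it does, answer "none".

South

Standard quotas: North 5.420, South 47.383, East 4.614, West 3.778, Central 7.804.
Adams allocation: North 6, South 46, East 5, West 4, Central 8.
South has quota 47.383 (lower 47, upper 48) but receives 46 — outside the quota interval.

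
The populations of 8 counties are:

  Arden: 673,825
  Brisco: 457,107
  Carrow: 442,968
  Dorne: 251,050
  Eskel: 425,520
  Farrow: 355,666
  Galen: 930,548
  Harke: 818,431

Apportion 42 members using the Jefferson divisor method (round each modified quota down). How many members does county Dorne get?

2

Standard divisor 4355115/42 ≈ 103693.214; standard quotas: Arden 6.498, Brisco 4.408, Carrow 4.272, Dorne 2.421, Eskel 4.104, Farrow 3.430, Galen 8.974, Harke 7.893.
Rounding down gives 6, 4, 4, 2, 4, 3, 8, 7 = 38 seats, so the divisor must be adjusted.
With modified divisor 92200: modified quotas Arden 7.308, Brisco 4.958, Carrow 4.804, Dorne 2.723, Eskel 4.615, Farrow 3.858, Galen 10.093, Harke 8.877.
Rounding down: Arden 7, Brisco 4, Carrow 4, Dorne 2, Eskel 4, Farrow 3, Galen 10, Harke 8 (total 42).
Dorne receives 2.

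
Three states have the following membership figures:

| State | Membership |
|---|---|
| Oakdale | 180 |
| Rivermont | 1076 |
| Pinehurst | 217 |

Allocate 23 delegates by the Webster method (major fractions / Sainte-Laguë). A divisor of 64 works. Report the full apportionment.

With modified divisor 64: modified quotas Oakdale 2.812, Rivermont 16.812, Pinehurst 3.391.
Rounding to the nearest integer: Oakdale 3, Rivermont 17, Pinehurst 3 (total 23).

Oakdale: 3, Rivermont: 17, Pinehurst: 3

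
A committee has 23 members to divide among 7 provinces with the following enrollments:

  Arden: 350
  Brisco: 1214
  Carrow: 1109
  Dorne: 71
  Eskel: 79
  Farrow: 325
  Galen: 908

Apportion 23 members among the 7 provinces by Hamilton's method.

The standard divisor is 4056/23 ≈ 176.348.
Standard quotas: Arden 1.985, Brisco 6.884, Carrow 6.289, Dorne 0.403, Eskel 0.448, Farrow 1.843, Galen 5.149.
Lower quotas: Arden 1, Brisco 6, Carrow 6, Dorne 0, Eskel 0, Farrow 1, Galen 5 (sum 19, leaving 4 seats).
Remainders in descending order: Arden 0.985, Brisco 0.884, Farrow 0.843, Eskel 0.448, Dorne 0.403, Carrow 0.289, Galen 0.149.
Largest remainders: Arden, Brisco, Farrow, Eskel receive the extra seats.

Arden 2, Brisco 7, Carrow 6, Dorne 0, Eskel 1, Farrow 2, Galen 5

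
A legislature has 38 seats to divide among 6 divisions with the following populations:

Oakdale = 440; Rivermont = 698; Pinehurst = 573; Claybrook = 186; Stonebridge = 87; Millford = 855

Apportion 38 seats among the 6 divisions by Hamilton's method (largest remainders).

The standard divisor is 2839/38 ≈ 74.711.
Standard quotas: Oakdale 5.889, Rivermont 9.343, Pinehurst 7.670, Claybrook 2.490, Stonebridge 1.164, Millford 11.444.
Lower quotas: Oakdale 5, Rivermont 9, Pinehurst 7, Claybrook 2, Stonebridge 1, Millford 11 (sum 35, leaving 3 seats).
Remainders in descending order: Oakdale 0.889, Pinehurst 0.670, Claybrook 0.490, Millford 0.444, Rivermont 0.343, Stonebridge 0.164.
Largest remainders: Oakdale, Pinehurst, Claybrook receive the extra seats.

Oakdale 6; Rivermont 9; Pinehurst 8; Claybrook 3; Stonebridge 1; Millford 11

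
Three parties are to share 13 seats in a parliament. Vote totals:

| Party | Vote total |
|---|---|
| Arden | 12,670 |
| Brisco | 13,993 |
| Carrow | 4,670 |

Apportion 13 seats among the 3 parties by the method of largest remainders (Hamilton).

Total 31333; standard divisor 31333/13 ≈ 2410.231.
Standard quotas: Arden 5.2568, Brisco 5.8057, Carrow 1.9376.
Lower quotas: Arden 5, Brisco 5, Carrow 1 (sum 11, leaving 2 seats).
Remainders in descending order: Carrow 0.9376, Brisco 0.8057, Arden 0.2568.
The surplus seats go to Carrow, Brisco.

Arden=5, Brisco=6, Carrow=2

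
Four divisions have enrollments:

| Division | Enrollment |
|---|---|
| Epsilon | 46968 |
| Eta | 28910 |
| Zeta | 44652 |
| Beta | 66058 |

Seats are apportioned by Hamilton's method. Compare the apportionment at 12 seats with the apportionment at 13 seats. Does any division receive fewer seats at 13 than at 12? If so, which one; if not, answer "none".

none

At 12 seats: Epsilon 3, Eta 2, Zeta 3, Beta 4.
At 13 seats: Epsilon 3, Eta 2, Zeta 3, Beta 5.
No division's allocation decreased.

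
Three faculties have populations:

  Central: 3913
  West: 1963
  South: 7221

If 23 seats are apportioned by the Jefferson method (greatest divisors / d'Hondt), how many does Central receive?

Standard divisor 13097/23 ≈ 569.435; standard quotas: Central 6.872, West 3.447, South 12.681.
Rounding down gives 6, 3, 12 = 21 seats, so the divisor must be adjusted.
With modified divisor 540: modified quotas Central 7.246, West 3.635, South 13.372.
Rounding down: Central 7, West 3, South 13 (total 23).
Central receives 7.

7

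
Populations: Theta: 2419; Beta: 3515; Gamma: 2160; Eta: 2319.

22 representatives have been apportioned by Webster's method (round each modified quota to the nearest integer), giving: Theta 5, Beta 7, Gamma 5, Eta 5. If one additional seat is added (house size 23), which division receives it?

Beta

Priority for the next seat is population ÷ (current seats + 0.5).
Priorities: Theta 439.818, Beta 468.667, Gamma 392.727, Eta 421.636.
Highest priority: Beta.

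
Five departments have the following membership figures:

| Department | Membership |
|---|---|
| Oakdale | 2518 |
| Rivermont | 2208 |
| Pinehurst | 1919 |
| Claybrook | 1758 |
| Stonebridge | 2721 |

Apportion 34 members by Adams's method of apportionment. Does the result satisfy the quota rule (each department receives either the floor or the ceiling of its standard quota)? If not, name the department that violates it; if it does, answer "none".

none

Standard quotas: Oakdale 7.696, Rivermont 6.749, Pinehurst 5.865, Claybrook 5.373, Stonebridge 8.317.
Adams allocation: Oakdale 8, Rivermont 7, Pinehurst 6, Claybrook 5, Stonebridge 8.
Every allocation lies between the lower and upper quota.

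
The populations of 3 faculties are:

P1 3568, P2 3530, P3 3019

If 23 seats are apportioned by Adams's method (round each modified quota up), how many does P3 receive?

Standard divisor 10117/23 ≈ 439.87; standard quotas: P1 8.111, P2 8.025, P3 6.863.
Rounding up gives 9, 9, 7 = 25 seats, so the divisor must be adjusted.
With modified divisor 500: modified quotas P1 7.136, P2 7.060, P3 6.038.
Rounding up: P1 8, P2 8, P3 7 (total 23).
P3 receives 7.

7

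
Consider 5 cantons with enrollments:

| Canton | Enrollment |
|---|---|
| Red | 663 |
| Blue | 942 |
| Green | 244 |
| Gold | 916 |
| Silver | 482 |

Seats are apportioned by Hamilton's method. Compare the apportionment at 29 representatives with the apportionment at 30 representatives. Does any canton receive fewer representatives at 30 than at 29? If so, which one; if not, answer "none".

At 29 seats: Red 6, Blue 9, Green 2, Gold 8, Silver 4.
At 30 seats: Red 6, Blue 9, Green 2, Gold 9, Silver 4.
No canton's allocation decreased.

none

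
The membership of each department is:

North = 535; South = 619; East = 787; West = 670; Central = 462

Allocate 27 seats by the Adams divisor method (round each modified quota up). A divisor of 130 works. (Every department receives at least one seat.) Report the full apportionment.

North 5, South 5, East 7, West 6, Central 4

With modified divisor 130: modified quotas North 4.115, South 4.762, East 6.054, West 5.154, Central 3.554.
Rounding up: North 5, South 5, East 7, West 6, Central 4 (total 27).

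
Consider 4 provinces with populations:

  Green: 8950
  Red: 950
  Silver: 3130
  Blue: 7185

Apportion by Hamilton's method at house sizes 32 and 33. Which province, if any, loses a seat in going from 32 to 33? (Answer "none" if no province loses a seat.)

At 32 seats: Green 14, Red 2, Silver 5, Blue 11.
At 33 seats: Green 15, Red 1, Silver 5, Blue 12.
Red drops from 2 to 1.

Red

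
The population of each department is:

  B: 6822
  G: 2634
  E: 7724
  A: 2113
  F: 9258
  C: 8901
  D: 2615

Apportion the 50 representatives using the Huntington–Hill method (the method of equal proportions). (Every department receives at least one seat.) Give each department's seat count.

B 8, G 3, E 10, A 3, F 12, C 11, D 3

With divisor 805: modified quotas B 8.475, G 3.272, E 9.595, A 2.625, F 11.501, C 11.057, D 3.248.
Geometric-mean thresholds: B √(8·9)=8.485, G √(3·4)=3.464, E √(9·10)=9.487, A √(2·3)=2.449, F √(11·12)=11.489, C √(11·12)=11.489, D √(3·4)=3.464.
Each quota rounded against its threshold gives B 8, G 3, E 10, A 3, F 12, C 11, D 3 (total 50).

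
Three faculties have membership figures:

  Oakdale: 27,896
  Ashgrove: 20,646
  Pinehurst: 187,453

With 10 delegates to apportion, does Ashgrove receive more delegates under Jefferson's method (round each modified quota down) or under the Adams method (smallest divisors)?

Jefferson: Oakdale 1, Ashgrove 0, Pinehurst 9.
Adams: Oakdale 2, Ashgrove 1, Pinehurst 7.
Ashgrove gets 0 under Jefferson and 1 under Adams.

Adams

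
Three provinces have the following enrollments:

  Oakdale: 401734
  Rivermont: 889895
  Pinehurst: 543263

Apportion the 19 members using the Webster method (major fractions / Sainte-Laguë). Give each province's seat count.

Oakdale: 4; Rivermont: 9; Pinehurst: 6

Standard divisor 1834892/19 ≈ 96573.263; standard quotas: Oakdale 4.160, Rivermont 9.215, Pinehurst 5.625.
Rounding to the nearest integer gives Oakdale 4, Rivermont 9, Pinehurst 6 — total 19, matching the house size, so no adjustment is needed.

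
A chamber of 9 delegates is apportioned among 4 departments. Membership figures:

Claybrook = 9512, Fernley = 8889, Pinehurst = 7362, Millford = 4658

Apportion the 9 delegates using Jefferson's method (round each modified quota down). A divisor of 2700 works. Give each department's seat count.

With modified divisor 2700: modified quotas Claybrook 3.523, Fernley 3.292, Pinehurst 2.727, Millford 1.725.
Rounding down: Claybrook 3, Fernley 3, Pinehurst 2, Millford 1 (total 9).

Claybrook 3; Fernley 3; Pinehurst 2; Millford 1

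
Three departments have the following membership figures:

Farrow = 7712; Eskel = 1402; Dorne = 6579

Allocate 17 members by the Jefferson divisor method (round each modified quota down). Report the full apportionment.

Standard divisor 15693/17 ≈ 923.118; standard quotas: Farrow 8.354, Eskel 1.519, Dorne 7.127.
Rounding down gives 8, 1, 7 = 16 seats, so the divisor must be adjusted.
With modified divisor 840: modified quotas Farrow 9.181, Eskel 1.669, Dorne 7.832.
Rounding down: Farrow 9, Eskel 1, Dorne 7 (total 17).

Farrow 9, Eskel 1, Dorne 7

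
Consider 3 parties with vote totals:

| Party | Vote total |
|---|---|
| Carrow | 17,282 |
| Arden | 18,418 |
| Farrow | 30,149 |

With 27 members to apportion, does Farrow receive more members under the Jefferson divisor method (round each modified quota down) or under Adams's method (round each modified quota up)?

Jefferson: Carrow 7, Arden 7, Farrow 13.
Adams: Carrow 7, Arden 8, Farrow 12.
Farrow gets 13 under Jefferson and 12 under Adams.

Jefferson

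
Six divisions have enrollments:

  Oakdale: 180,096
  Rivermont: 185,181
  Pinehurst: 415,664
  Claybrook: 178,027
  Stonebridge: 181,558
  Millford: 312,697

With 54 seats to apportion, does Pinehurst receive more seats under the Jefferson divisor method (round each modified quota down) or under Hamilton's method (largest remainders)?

Jefferson: Oakdale 6, Rivermont 7, Pinehurst 16, Claybrook 6, Stonebridge 7, Millford 12.
Hamilton: Oakdale 7, Rivermont 7, Pinehurst 15, Claybrook 6, Stonebridge 7, Millford 12.
Pinehurst gets 16 under Jefferson and 15 under Hamilton.

Jefferson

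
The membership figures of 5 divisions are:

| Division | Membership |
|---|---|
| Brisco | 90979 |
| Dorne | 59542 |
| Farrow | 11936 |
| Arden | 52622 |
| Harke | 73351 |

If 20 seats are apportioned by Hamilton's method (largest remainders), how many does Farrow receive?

1

Standard divisor: 288430 ÷ 20 ≈ 14421.5.
Standard quotas: Brisco 6.3086, Dorne 4.1287, Farrow 0.8277, Arden 3.6489, Harke 5.0862.
Lower quotas: Brisco 6, Dorne 4, Farrow 0, Arden 3, Harke 5 (sum 18, leaving 2 seats).
Remainders in descending order: Farrow 0.8277, Arden 0.6489, Brisco 0.3086, Dorne 0.1287, Harke 0.0862.
The surplus seats go to Farrow, Arden.
Farrow receives 1.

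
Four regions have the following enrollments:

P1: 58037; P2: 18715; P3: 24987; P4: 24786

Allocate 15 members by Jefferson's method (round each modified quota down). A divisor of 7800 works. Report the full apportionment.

With modified divisor 7800: modified quotas P1 7.441, P2 2.399, P3 3.203, P4 3.178.
Rounding down: P1 7, P2 2, P3 3, P4 3 (total 15).

P1 7, P2 2, P3 3, P4 3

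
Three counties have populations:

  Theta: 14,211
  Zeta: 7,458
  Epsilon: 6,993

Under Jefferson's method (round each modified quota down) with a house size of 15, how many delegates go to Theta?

Standard divisor 28662/15 ≈ 1910.8; standard quotas: Theta 7.437, Zeta 3.903, Epsilon 3.660.
Rounding down gives 7, 3, 3 = 13 seats, so the divisor must be adjusted.
With modified divisor 1760: modified quotas Theta 8.074, Zeta 4.237, Epsilon 3.973.
Rounding down: Theta 8, Zeta 4, Epsilon 3 (total 15).
Theta receives 8.

8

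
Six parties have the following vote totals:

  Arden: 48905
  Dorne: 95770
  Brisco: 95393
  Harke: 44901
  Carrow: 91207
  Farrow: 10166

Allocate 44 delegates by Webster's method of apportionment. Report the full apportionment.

Arden=6, Dorne=11, Brisco=11, Harke=5, Carrow=10, Farrow=1

Standard divisor 386342/44 ≈ 8780.5; standard quotas: Arden 5.570, Dorne 10.907, Brisco 10.864, Harke 5.114, Carrow 10.387, Farrow 1.158.
Rounding to the nearest integer gives Arden 6, Dorne 11, Brisco 11, Harke 5, Carrow 10, Farrow 1 — total 44, matching the house size, so no adjustment is needed.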